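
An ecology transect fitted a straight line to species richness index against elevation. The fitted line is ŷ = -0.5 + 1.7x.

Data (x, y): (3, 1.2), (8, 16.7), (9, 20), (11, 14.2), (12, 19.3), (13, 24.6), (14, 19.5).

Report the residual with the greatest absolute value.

r = 5.2

x=3: ŷ = -0.5 + 1.7·3 = 4.6; r = 1.2 − 4.6 = -3.4
x=8: ŷ = -0.5 + 1.7·8 = 13.1; r = 16.7 − 13.1 = 3.6
x=9: ŷ = -0.5 + 1.7·9 = 14.8; r = 20 − 14.8 = 5.2
x=11: ŷ = -0.5 + 1.7·11 = 18.2; r = 14.2 − 18.2 = -4
x=12: ŷ = -0.5 + 1.7·12 = 19.9; r = 19.3 − 19.9 = -0.6
x=13: ŷ = -0.5 + 1.7·13 = 21.6; r = 24.6 − 21.6 = 3
x=14: ŷ = -0.5 + 1.7·14 = 23.3; r = 19.5 − 23.3 = -3.8
Largest |r| is 5.2 at x = 9, residual 5.2.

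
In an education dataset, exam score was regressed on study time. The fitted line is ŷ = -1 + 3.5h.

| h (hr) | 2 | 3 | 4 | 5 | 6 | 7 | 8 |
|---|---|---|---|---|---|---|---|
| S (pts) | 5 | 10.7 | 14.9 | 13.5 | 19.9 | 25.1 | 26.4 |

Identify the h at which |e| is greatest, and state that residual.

h=2: ŷ = -1 + 3.5·2 = 6; e = 5 − 6 = -1
h=3: ŷ = -1 + 3.5·3 = 9.5; e = 10.7 − 9.5 = 1.2
h=4: ŷ = -1 + 3.5·4 = 13; e = 14.9 − 13 = 1.9
h=5: ŷ = -1 + 3.5·5 = 16.5; e = 13.5 − 16.5 = -3
h=6: ŷ = -1 + 3.5·6 = 20; e = 19.9 − 20 = -0.1
h=7: ŷ = -1 + 3.5·7 = 23.5; e = 25.1 − 23.5 = 1.6
h=8: ŷ = -1 + 3.5·8 = 27; e = 26.4 − 27 = -0.6
Largest |e| is 3 at h = 5, residual -3.

h = 5, e = -3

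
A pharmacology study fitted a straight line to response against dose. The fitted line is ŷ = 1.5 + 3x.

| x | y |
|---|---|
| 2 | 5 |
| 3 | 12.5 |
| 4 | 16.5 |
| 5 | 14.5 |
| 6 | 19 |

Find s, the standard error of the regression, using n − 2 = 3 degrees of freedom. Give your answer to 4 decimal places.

x=2: ŷ = 1.5 + 3·2 = 7.5; e = 5 − 7.5 = -2.5
x=3: ŷ = 1.5 + 3·3 = 10.5; e = 12.5 − 10.5 = 2
x=4: ŷ = 1.5 + 3·4 = 13.5; e = 16.5 − 13.5 = 3
x=5: ŷ = 1.5 + 3·5 = 16.5; e = 14.5 − 16.5 = -2
x=6: ŷ = 1.5 + 3·6 = 19.5; e = 19 − 19.5 = -0.5
SSE = 6.25 + 4 + 9 + 4 + 0.25 = 23.5
s = √(23.5/3) = √7.83333 ≈ 2.7988

s = 2.7988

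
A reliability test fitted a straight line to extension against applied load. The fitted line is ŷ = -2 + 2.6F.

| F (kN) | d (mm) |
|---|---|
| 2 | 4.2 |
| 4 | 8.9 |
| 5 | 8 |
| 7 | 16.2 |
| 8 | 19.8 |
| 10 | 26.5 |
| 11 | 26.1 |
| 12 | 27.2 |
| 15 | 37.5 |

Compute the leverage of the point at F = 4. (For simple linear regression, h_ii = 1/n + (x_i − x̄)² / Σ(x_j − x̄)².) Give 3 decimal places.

F̄ = (2 + 4 + 5 + 7 + 8 + 10 + 11 + 12 + 15)/9 = 8.22222
Σ(F − F̄)² = 38.716 + 17.8272 + 10.3827 + 1.49383 + 0.0493827 + 3.16049 + 7.71605 + 14.2716 + 45.9383 = 139.556
h = 1/9 + (-4.22222)²/139.556 = 0.111111 + 0.127742 = 0.239

h = 0.239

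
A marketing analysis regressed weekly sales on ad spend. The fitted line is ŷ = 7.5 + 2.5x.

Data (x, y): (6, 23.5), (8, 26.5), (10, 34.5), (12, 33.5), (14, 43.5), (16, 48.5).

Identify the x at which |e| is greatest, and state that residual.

x=6: ŷ = 7.5 + 2.5·6 = 22.5; e = 23.5 − 22.5 = 1
x=8: ŷ = 7.5 + 2.5·8 = 27.5; e = 26.5 − 27.5 = -1
x=10: ŷ = 7.5 + 2.5·10 = 32.5; e = 34.5 − 32.5 = 2
x=12: ŷ = 7.5 + 2.5·12 = 37.5; e = 33.5 − 37.5 = -4
x=14: ŷ = 7.5 + 2.5·14 = 42.5; e = 43.5 − 42.5 = 1
x=16: ŷ = 7.5 + 2.5·16 = 47.5; e = 48.5 − 47.5 = 1
Largest |e| is 4 at x = 12, residual -4.

x = 12, e = -4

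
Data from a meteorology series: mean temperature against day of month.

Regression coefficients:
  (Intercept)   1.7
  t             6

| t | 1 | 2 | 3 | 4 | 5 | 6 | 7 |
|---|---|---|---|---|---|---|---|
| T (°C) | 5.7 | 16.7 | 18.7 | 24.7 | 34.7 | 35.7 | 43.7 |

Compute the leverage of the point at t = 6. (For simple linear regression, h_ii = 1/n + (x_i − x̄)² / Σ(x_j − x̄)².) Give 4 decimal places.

h = 0.2857

t̄ = (1 + 2 + 3 + 4 + 5 + 6 + 7)/7 = 4
Σ(t − t̄)² = 9 + 4 + 1 + 0 + 1 + 4 + 9 = 28
h = 1/7 + (2)²/28 = 0.142857 + 0.142857 = 0.2857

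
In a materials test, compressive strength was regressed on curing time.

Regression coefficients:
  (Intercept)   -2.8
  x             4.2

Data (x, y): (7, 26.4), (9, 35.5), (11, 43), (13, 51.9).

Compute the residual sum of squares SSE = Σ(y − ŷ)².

SSE = 0.46

x=7: ŷ = -2.8 + 4.2·7 = 26.6; r = 26.4 − 26.6 = -0.2
x=9: ŷ = -2.8 + 4.2·9 = 35; r = 35.5 − 35 = 0.5
x=11: ŷ = -2.8 + 4.2·11 = 43.4; r = 43 − 43.4 = -0.4
x=13: ŷ = -2.8 + 4.2·13 = 51.8; r = 51.9 − 51.8 = 0.1
SSE = 0.04 + 0.25 + 0.16 + 0.01 = 0.46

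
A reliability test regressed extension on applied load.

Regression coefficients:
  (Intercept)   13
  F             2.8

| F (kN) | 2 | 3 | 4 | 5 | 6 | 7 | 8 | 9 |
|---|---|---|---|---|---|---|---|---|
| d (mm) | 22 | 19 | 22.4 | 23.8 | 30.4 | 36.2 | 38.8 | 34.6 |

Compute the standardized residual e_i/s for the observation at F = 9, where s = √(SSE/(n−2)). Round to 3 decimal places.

F=2: ŷ = 13 + 2.8·2 = 18.6; e = 22 − 18.6 = 3.4
F=3: ŷ = 13 + 2.8·3 = 21.4; e = 19 − 21.4 = -2.4
F=4: ŷ = 13 + 2.8·4 = 24.2; e = 22.4 − 24.2 = -1.8
F=5: ŷ = 13 + 2.8·5 = 27; e = 23.8 − 27 = -3.2
F=6: ŷ = 13 + 2.8·6 = 29.8; e = 30.4 − 29.8 = 0.6
F=7: ŷ = 13 + 2.8·7 = 32.6; e = 36.2 − 32.6 = 3.6
F=8: ŷ = 13 + 2.8·8 = 35.4; e = 38.8 − 35.4 = 3.4
F=9: ŷ = 13 + 2.8·9 = 38.2; e = 34.6 − 38.2 = -3.6
SSE = 11.56 + 5.76 + 3.24 + 10.24 + 0.36 + 12.96 + 11.56 + 12.96 = 68.64
s = √(68.64/6) = 3.38231
e/s = -3.6 / 3.38231 = -1.064

-1.064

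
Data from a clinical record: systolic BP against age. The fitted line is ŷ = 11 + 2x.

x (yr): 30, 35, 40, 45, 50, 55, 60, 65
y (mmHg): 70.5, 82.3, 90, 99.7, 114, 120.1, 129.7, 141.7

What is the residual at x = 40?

r = -1

ŷ = 11 + 2·40 = 91
r = 90 − 91 = -1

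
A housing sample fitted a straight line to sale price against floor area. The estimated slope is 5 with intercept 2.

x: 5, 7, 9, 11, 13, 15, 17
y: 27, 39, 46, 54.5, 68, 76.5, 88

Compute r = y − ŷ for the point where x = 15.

ŷ = 2 + 5·15 = 77
r = 76.5 − 77 = -0.5

r = -0.5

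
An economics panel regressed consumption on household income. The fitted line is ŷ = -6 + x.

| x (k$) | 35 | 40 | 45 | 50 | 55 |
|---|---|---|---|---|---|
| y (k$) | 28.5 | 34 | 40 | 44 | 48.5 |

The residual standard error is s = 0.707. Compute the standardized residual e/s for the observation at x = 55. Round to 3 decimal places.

-0.707

ŷ = -6 + 55 = 49
e = 48.5 − 49 = -0.5
e/s = -0.5 / 0.707 = -0.707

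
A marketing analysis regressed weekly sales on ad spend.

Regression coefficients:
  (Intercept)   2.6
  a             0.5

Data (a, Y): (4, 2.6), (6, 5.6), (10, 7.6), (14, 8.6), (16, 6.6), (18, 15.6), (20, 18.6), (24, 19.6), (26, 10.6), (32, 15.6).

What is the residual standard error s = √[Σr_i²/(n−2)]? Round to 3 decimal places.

a=4: ŷ = 2.6 + 0.5·4 = 4.6; r = 2.6 − 4.6 = -2
a=6: ŷ = 2.6 + 0.5·6 = 5.6; r = 5.6 − 5.6 = 0
a=10: ŷ = 2.6 + 0.5·10 = 7.6; r = 7.6 − 7.6 = 0
a=14: ŷ = 2.6 + 0.5·14 = 9.6; r = 8.6 − 9.6 = -1
a=16: ŷ = 2.6 + 0.5·16 = 10.6; r = 6.6 − 10.6 = -4
a=18: ŷ = 2.6 + 0.5·18 = 11.6; r = 15.6 − 11.6 = 4
a=20: ŷ = 2.6 + 0.5·20 = 12.6; r = 18.6 − 12.6 = 6
a=24: ŷ = 2.6 + 0.5·24 = 14.6; r = 19.6 − 14.6 = 5
a=26: ŷ = 2.6 + 0.5·26 = 15.6; r = 10.6 − 15.6 = -5
a=32: ŷ = 2.6 + 0.5·32 = 18.6; r = 15.6 − 18.6 = -3
SSE = 4 + 0 + 0 + 1 + 16 + 16 + 36 + 25 + 25 + 9 = 132
s = √(132/8) = √16.5 ≈ 4.062

s = 4.062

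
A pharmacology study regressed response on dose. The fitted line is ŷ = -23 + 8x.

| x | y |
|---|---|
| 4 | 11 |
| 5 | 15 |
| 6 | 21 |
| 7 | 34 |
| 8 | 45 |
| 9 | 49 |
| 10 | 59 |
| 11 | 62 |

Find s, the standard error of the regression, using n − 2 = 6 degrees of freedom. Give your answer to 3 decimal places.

x=4: ŷ = -23 + 8·4 = 9; r = 11 − 9 = 2
x=5: ŷ = -23 + 8·5 = 17; r = 15 − 17 = -2
x=6: ŷ = -23 + 8·6 = 25; r = 21 − 25 = -4
x=7: ŷ = -23 + 8·7 = 33; r = 34 − 33 = 1
x=8: ŷ = -23 + 8·8 = 41; r = 45 − 41 = 4
x=9: ŷ = -23 + 8·9 = 49; r = 49 − 49 = 0
x=10: ŷ = -23 + 8·10 = 57; r = 59 − 57 = 2
x=11: ŷ = -23 + 8·11 = 65; r = 62 − 65 = -3
SSE = 4 + 4 + 16 + 1 + 16 + 0 + 4 + 9 = 54
s = √(54/6) = √9 ≈ 3.000

s = 3.000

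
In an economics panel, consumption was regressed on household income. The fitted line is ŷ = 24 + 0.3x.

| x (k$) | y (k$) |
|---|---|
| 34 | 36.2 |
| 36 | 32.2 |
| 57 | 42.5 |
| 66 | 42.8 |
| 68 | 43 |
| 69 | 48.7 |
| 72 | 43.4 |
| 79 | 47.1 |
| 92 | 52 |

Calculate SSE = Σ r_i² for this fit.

x=34: ŷ = 24 + 0.3·34 = 34.2; r = 36.2 − 34.2 = 2
x=36: ŷ = 24 + 0.3·36 = 34.8; r = 32.2 − 34.8 = -2.6
x=57: ŷ = 24 + 0.3·57 = 41.1; r = 42.5 − 41.1 = 1.4
x=66: ŷ = 24 + 0.3·66 = 43.8; r = 42.8 − 43.8 = -1
x=68: ŷ = 24 + 0.3·68 = 44.4; r = 43 − 44.4 = -1.4
x=69: ŷ = 24 + 0.3·69 = 44.7; r = 48.7 − 44.7 = 4
x=72: ŷ = 24 + 0.3·72 = 45.6; r = 43.4 − 45.6 = -2.2
x=79: ŷ = 24 + 0.3·79 = 47.7; r = 47.1 − 47.7 = -0.6
x=92: ŷ = 24 + 0.3·92 = 51.6; r = 52 − 51.6 = 0.4
SSE = 4 + 6.76 + 1.96 + 1 + 1.96 + 16 + 4.84 + 0.36 + 0.16 = 37.04

SSE = 37.04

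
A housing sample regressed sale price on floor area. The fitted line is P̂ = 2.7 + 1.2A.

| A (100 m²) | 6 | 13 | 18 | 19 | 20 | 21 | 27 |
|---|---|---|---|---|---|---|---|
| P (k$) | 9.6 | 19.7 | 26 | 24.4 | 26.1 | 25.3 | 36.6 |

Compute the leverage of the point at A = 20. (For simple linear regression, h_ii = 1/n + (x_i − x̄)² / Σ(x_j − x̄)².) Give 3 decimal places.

Ā = (6 + 13 + 18 + 19 + 20 + 21 + 27)/7 = 17.7143
Σ(A − Ā)² = 137.224 + 22.2245 + 0.0816327 + 1.65306 + 5.22449 + 10.7959 + 86.2245 = 263.429
h = 1/7 + (2.28571)²/263.429 = 0.142857 + 0.0198327 = 0.163

h = 0.163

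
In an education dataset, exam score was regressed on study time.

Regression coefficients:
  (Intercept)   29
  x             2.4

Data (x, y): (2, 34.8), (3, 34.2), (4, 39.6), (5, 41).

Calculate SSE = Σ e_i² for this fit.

SSE = 6

x=2: ŷ = 29 + 2.4·2 = 33.8; e = 34.8 − 33.8 = 1
x=3: ŷ = 29 + 2.4·3 = 36.2; e = 34.2 − 36.2 = -2
x=4: ŷ = 29 + 2.4·4 = 38.6; e = 39.6 − 38.6 = 1
x=5: ŷ = 29 + 2.4·5 = 41; e = 41 − 41 = 0
SSE = 1 + 4 + 1 + 0 = 6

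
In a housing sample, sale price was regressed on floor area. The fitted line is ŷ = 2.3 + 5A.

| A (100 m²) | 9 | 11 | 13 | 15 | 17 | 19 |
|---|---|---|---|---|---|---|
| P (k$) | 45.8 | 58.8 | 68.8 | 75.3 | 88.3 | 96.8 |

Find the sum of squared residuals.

SSE = 12

A=9: ŷ = 2.3 + 5·9 = 47.3; e = 45.8 − 47.3 = -1.5
A=11: ŷ = 2.3 + 5·11 = 57.3; e = 58.8 − 57.3 = 1.5
A=13: ŷ = 2.3 + 5·13 = 67.3; e = 68.8 − 67.3 = 1.5
A=15: ŷ = 2.3 + 5·15 = 77.3; e = 75.3 − 77.3 = -2
A=17: ŷ = 2.3 + 5·17 = 87.3; e = 88.3 − 87.3 = 1
A=19: ŷ = 2.3 + 5·19 = 97.3; e = 96.8 − 97.3 = -0.5
SSE = 2.25 + 2.25 + 2.25 + 4 + 1 + 0.25 = 12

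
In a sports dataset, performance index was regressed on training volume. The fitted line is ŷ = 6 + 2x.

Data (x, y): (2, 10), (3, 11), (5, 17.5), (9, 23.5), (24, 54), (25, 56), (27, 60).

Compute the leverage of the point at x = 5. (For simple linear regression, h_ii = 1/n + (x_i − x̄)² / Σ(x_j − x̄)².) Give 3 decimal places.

x̄ = (2 + 3 + 5 + 9 + 24 + 25 + 27)/7 = 13.5714
Σ(x − x̄)² = 133.898 + 111.755 + 73.4694 + 20.898 + 108.755 + 130.612 + 180.327 = 759.714
h = 1/7 + (-8.57143)²/759.714 = 0.142857 + 0.0967066 = 0.240

h = 0.240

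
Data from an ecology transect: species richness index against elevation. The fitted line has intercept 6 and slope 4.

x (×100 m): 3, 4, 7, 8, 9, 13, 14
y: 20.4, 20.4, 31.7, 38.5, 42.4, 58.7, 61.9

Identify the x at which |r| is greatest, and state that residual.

x=3: ŷ = 6 + 4·3 = 18; r = 20.4 − 18 = 2.4
x=4: ŷ = 6 + 4·4 = 22; r = 20.4 − 22 = -1.6
x=7: ŷ = 6 + 4·7 = 34; r = 31.7 − 34 = -2.3
x=8: ŷ = 6 + 4·8 = 38; r = 38.5 − 38 = 0.5
x=9: ŷ = 6 + 4·9 = 42; r = 42.4 − 42 = 0.4
x=13: ŷ = 6 + 4·13 = 58; r = 58.7 − 58 = 0.7
x=14: ŷ = 6 + 4·14 = 62; r = 61.9 − 62 = -0.1
Largest |r| is 2.4 at x = 3, residual 2.4.

x = 3, r = 2.4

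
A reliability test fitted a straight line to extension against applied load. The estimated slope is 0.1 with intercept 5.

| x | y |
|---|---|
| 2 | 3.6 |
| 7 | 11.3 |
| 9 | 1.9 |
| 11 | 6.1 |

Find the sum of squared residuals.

SSE = 49.92

x=2: ŷ = 5 + 0.1·2 = 5.2; e = 3.6 − 5.2 = -1.6
x=7: ŷ = 5 + 0.1·7 = 5.7; e = 11.3 − 5.7 = 5.6
x=9: ŷ = 5 + 0.1·9 = 5.9; e = 1.9 − 5.9 = -4
x=11: ŷ = 5 + 0.1·11 = 6.1; e = 6.1 − 6.1 = 0
SSE = 2.56 + 31.36 + 16 + 0 = 49.92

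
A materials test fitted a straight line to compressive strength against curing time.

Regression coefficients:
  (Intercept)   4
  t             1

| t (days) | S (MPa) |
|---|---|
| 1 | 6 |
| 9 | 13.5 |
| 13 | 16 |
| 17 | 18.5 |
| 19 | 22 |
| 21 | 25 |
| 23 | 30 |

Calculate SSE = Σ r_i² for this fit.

SSE = 18.5

t=1: ŷ = 4 + 1 = 5; r = 6 − 5 = 1
t=9: ŷ = 4 + 9 = 13; r = 13.5 − 13 = 0.5
t=13: ŷ = 4 + 13 = 17; r = 16 − 17 = -1
t=17: ŷ = 4 + 17 = 21; r = 18.5 − 21 = -2.5
t=19: ŷ = 4 + 19 = 23; r = 22 − 23 = -1
t=21: ŷ = 4 + 21 = 25; r = 25 − 25 = 0
t=23: ŷ = 4 + 23 = 27; r = 30 − 27 = 3
SSE = 1 + 0.25 + 1 + 6.25 + 1 + 0 + 9 = 18.5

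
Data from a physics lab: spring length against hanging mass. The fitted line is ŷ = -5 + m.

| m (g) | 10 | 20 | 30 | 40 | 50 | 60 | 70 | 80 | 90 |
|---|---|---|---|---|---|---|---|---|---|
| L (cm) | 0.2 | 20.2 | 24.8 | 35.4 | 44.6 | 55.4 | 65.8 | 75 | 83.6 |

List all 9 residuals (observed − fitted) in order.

m=10: ŷ = -5 + 10 = 5; e = 0.2 − 5 = -4.8
m=20: ŷ = -5 + 20 = 15; e = 20.2 − 15 = 5.2
m=30: ŷ = -5 + 30 = 25; e = 24.8 − 25 = -0.2
m=40: ŷ = -5 + 40 = 35; e = 35.4 − 35 = 0.4
m=50: ŷ = -5 + 50 = 45; e = 44.6 − 45 = -0.4
m=60: ŷ = -5 + 60 = 55; e = 55.4 − 55 = 0.4
m=70: ŷ = -5 + 70 = 65; e = 65.8 − 65 = 0.8
m=80: ŷ = -5 + 80 = 75; e = 75 − 75 = 0
m=90: ŷ = -5 + 90 = 85; e = 83.6 − 85 = -1.4

-4.8, 5.2, -0.2, 0.4, -0.4, 0.4, 0.8, 0, -1.4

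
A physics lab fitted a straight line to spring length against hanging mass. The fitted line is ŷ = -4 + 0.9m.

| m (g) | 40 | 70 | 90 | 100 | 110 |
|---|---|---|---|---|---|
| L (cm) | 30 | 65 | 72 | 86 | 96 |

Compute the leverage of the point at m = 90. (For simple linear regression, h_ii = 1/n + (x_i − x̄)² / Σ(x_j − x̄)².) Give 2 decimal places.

h = 0.22

m̄ = (40 + 70 + 90 + 100 + 110)/5 = 82
Σ(m − m̄)² = 1764 + 144 + 64 + 324 + 784 = 3080
h = 1/5 + (8)²/3080 = 0.2 + 0.0207792 = 0.22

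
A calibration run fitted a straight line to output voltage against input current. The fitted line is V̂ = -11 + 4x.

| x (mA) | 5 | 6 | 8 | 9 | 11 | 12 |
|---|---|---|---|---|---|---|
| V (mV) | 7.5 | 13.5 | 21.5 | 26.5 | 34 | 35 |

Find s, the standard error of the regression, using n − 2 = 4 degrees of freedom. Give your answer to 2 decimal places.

x=5: V̂ = -11 + 4·5 = 9; r = 7.5 − 9 = -1.5
x=6: V̂ = -11 + 4·6 = 13; r = 13.5 − 13 = 0.5
x=8: V̂ = -11 + 4·8 = 21; r = 21.5 − 21 = 0.5
x=9: V̂ = -11 + 4·9 = 25; r = 26.5 − 25 = 1.5
x=11: V̂ = -11 + 4·11 = 33; r = 34 − 33 = 1
x=12: V̂ = -11 + 4·12 = 37; r = 35 − 37 = -2
SSE = 2.25 + 0.25 + 0.25 + 2.25 + 1 + 4 = 10
s = √(10/4) = √2.5 ≈ 1.58

s = 1.58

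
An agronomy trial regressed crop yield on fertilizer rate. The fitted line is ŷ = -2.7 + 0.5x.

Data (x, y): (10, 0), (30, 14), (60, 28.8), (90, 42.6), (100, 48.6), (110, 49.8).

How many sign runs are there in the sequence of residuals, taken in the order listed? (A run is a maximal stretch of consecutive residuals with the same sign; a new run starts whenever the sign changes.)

3 runs

x=10: ŷ = -2.7 + 0.5·10 = 2.3; e = 0 − 2.3 = -2.3
x=30: ŷ = -2.7 + 0.5·30 = 12.3; e = 14 − 12.3 = 1.7
x=60: ŷ = -2.7 + 0.5·60 = 27.3; e = 28.8 − 27.3 = 1.5
x=90: ŷ = -2.7 + 0.5·90 = 42.3; e = 42.6 − 42.3 = 0.3
x=100: ŷ = -2.7 + 0.5·100 = 47.3; e = 48.6 − 47.3 = 1.3
x=110: ŷ = -2.7 + 0.5·110 = 52.3; e = 49.8 − 52.3 = -2.5
Signs: − + + + + −
Runs: −×1, +×4, −×1 → 3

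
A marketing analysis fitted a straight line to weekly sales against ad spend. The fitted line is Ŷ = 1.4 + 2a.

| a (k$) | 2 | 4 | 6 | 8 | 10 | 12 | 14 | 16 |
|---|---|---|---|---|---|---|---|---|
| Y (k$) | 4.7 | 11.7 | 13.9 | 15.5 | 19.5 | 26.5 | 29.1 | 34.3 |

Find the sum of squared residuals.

a=2: Ŷ = 1.4 + 2·2 = 5.4; r = 4.7 − 5.4 = -0.7
a=4: Ŷ = 1.4 + 2·4 = 9.4; r = 11.7 − 9.4 = 2.3
a=6: Ŷ = 1.4 + 2·6 = 13.4; r = 13.9 − 13.4 = 0.5
a=8: Ŷ = 1.4 + 2·8 = 17.4; r = 15.5 − 17.4 = -1.9
a=10: Ŷ = 1.4 + 2·10 = 21.4; r = 19.5 − 21.4 = -1.9
a=12: Ŷ = 1.4 + 2·12 = 25.4; r = 26.5 − 25.4 = 1.1
a=14: Ŷ = 1.4 + 2·14 = 29.4; r = 29.1 − 29.4 = -0.3
a=16: Ŷ = 1.4 + 2·16 = 33.4; r = 34.3 − 33.4 = 0.9
SSE = 0.49 + 5.29 + 0.25 + 3.61 + 3.61 + 1.21 + 0.09 + 0.81 = 15.36

SSE = 15.36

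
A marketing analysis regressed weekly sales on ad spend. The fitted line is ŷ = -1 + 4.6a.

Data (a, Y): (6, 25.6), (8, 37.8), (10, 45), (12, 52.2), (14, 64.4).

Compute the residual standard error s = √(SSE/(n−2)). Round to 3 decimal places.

a=6: ŷ = -1 + 4.6·6 = 26.6; r = 25.6 − 26.6 = -1
a=8: ŷ = -1 + 4.6·8 = 35.8; r = 37.8 − 35.8 = 2
a=10: ŷ = -1 + 4.6·10 = 45; r = 45 − 45 = 0
a=12: ŷ = -1 + 4.6·12 = 54.2; r = 52.2 − 54.2 = -2
a=14: ŷ = -1 + 4.6·14 = 63.4; r = 64.4 − 63.4 = 1
SSE = 1 + 4 + 0 + 4 + 1 = 10
s = √(10/3) = √3.33333 ≈ 1.826

s = 1.826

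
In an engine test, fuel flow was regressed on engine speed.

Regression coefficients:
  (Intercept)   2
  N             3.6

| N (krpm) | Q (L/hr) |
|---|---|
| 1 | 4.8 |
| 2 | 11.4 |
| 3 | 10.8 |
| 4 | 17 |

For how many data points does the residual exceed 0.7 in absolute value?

3

N=1: ŷ = 2 + 3.6·1 = 5.6; e = 4.8 − 5.6 = -0.8
N=2: ŷ = 2 + 3.6·2 = 9.2; e = 11.4 − 9.2 = 2.2
N=3: ŷ = 2 + 3.6·3 = 12.8; e = 10.8 − 12.8 = -2
N=4: ŷ = 2 + 3.6·4 = 16.4; e = 17 − 16.4 = 0.6
|e| > 0.7: N=1 (|e|=0.8), N=2 (|e|=2.2), N=3 (|e|=2) → 3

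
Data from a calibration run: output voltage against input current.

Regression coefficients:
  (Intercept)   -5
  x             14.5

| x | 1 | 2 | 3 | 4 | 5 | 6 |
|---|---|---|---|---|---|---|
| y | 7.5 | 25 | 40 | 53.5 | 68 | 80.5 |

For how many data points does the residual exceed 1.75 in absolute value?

1

x=1: ŷ = -5 + 14.5·1 = 9.5; e = 7.5 − 9.5 = -2
x=2: ŷ = -5 + 14.5·2 = 24; e = 25 − 24 = 1
x=3: ŷ = -5 + 14.5·3 = 38.5; e = 40 − 38.5 = 1.5
x=4: ŷ = -5 + 14.5·4 = 53; e = 53.5 − 53 = 0.5
x=5: ŷ = -5 + 14.5·5 = 67.5; e = 68 − 67.5 = 0.5
x=6: ŷ = -5 + 14.5·6 = 82; e = 80.5 − 82 = -1.5
|e| > 1.75: x=1 (|e|=2) → 1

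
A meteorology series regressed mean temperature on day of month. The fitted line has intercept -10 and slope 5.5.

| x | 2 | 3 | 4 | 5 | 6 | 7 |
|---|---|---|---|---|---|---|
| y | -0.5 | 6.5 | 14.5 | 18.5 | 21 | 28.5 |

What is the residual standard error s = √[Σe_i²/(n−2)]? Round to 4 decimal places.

s = 1.8371

x=2: ŷ = -10 + 5.5·2 = 1; e = -0.5 − 1 = -1.5
x=3: ŷ = -10 + 5.5·3 = 6.5; e = 6.5 − 6.5 = 0
x=4: ŷ = -10 + 5.5·4 = 12; e = 14.5 − 12 = 2.5
x=5: ŷ = -10 + 5.5·5 = 17.5; e = 18.5 − 17.5 = 1
x=6: ŷ = -10 + 5.5·6 = 23; e = 21 − 23 = -2
x=7: ŷ = -10 + 5.5·7 = 28.5; e = 28.5 − 28.5 = 0
SSE = 2.25 + 0 + 6.25 + 1 + 4 + 0 = 13.5
s = √(13.5/4) = √3.375 ≈ 1.8371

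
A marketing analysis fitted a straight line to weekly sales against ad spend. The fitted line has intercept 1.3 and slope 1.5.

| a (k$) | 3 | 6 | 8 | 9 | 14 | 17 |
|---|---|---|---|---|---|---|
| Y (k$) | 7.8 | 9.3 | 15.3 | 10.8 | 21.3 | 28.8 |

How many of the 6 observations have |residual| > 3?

a=3: Ŷ = 1.3 + 1.5·3 = 5.8; r = 7.8 − 5.8 = 2
a=6: Ŷ = 1.3 + 1.5·6 = 10.3; r = 9.3 − 10.3 = -1
a=8: Ŷ = 1.3 + 1.5·8 = 13.3; r = 15.3 − 13.3 = 2
a=9: Ŷ = 1.3 + 1.5·9 = 14.8; r = 10.8 − 14.8 = -4
a=14: Ŷ = 1.3 + 1.5·14 = 22.3; r = 21.3 − 22.3 = -1
a=17: Ŷ = 1.3 + 1.5·17 = 26.8; r = 28.8 − 26.8 = 2
|r| > 3: a=9 (|r|=4) → 1

1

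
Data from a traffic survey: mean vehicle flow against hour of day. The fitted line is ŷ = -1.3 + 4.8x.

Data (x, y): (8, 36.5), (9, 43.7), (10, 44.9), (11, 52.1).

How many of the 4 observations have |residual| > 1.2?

x=8: ŷ = -1.3 + 4.8·8 = 37.1; r = 36.5 − 37.1 = -0.6
x=9: ŷ = -1.3 + 4.8·9 = 41.9; r = 43.7 − 41.9 = 1.8
x=10: ŷ = -1.3 + 4.8·10 = 46.7; r = 44.9 − 46.7 = -1.8
x=11: ŷ = -1.3 + 4.8·11 = 51.5; r = 52.1 − 51.5 = 0.6
|r| > 1.2: x=9 (|r|=1.8), x=10 (|r|=1.8) → 2

2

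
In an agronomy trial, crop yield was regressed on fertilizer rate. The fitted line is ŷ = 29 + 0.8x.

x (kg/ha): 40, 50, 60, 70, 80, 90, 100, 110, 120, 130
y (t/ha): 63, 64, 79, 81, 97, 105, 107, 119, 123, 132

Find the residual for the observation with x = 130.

ŷ = 29 + 0.8·130 = 133
r = 132 − 133 = -1

r = -1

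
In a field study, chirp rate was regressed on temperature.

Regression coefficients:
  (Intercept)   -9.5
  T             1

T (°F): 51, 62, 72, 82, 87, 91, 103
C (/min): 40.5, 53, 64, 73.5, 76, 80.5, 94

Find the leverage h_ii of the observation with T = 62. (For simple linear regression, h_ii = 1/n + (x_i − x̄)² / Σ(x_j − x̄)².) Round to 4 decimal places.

h = 0.2816

T̄ = (51 + 62 + 72 + 82 + 87 + 91 + 103)/7 = 78.2857
Σ(T − T̄)² = 744.51 + 265.224 + 39.5102 + 13.7959 + 75.9388 + 161.653 + 610.796 = 1911.43
h = 1/7 + (-16.2857)²/1911.43 = 0.142857 + 0.138757 = 0.2816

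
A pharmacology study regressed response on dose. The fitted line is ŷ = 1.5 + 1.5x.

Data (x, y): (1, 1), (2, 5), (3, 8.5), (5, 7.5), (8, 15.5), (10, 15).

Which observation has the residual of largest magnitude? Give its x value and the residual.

x=1: ŷ = 1.5 + 1.5·1 = 3; e = 1 − 3 = -2
x=2: ŷ = 1.5 + 1.5·2 = 4.5; e = 5 − 4.5 = 0.5
x=3: ŷ = 1.5 + 1.5·3 = 6; e = 8.5 − 6 = 2.5
x=5: ŷ = 1.5 + 1.5·5 = 9; e = 7.5 − 9 = -1.5
x=8: ŷ = 1.5 + 1.5·8 = 13.5; e = 15.5 − 13.5 = 2
x=10: ŷ = 1.5 + 1.5·10 = 16.5; e = 15 − 16.5 = -1.5
Largest |e| is 2.5 at x = 3, residual 2.5.

x = 3, e = 2.5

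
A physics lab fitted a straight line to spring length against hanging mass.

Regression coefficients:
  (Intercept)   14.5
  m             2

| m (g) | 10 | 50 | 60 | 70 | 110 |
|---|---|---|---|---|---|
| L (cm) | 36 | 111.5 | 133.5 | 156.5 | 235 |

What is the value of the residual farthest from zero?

m=10: L̂ = 14.5 + 2·10 = 34.5; e = 36 − 34.5 = 1.5
m=50: L̂ = 14.5 + 2·50 = 114.5; e = 111.5 − 114.5 = -3
m=60: L̂ = 14.5 + 2·60 = 134.5; e = 133.5 − 134.5 = -1
m=70: L̂ = 14.5 + 2·70 = 154.5; e = 156.5 − 154.5 = 2
m=110: L̂ = 14.5 + 2·110 = 234.5; e = 235 − 234.5 = 0.5
Largest |e| is 3 at m = 50, residual -3.

e = -3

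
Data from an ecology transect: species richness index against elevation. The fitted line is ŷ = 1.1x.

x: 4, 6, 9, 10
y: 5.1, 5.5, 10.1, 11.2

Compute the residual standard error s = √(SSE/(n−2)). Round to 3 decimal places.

x=4: ŷ = 1.1·4 = 4.4; r = 5.1 − 4.4 = 0.7
x=6: ŷ = 1.1·6 = 6.6; r = 5.5 − 6.6 = -1.1
x=9: ŷ = 1.1·9 = 9.9; r = 10.1 − 9.9 = 0.2
x=10: ŷ = 1.1·10 = 11; r = 11.2 − 11 = 0.2
SSE = 0.49 + 1.21 + 0.04 + 0.04 = 1.78
s = √(1.78/2) = √0.89 ≈ 0.943

s = 0.943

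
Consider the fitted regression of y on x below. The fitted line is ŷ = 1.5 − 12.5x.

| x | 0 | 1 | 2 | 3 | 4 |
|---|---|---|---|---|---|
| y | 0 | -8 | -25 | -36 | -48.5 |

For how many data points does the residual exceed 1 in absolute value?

3

x=0: ŷ = 1.5 − 12.5·0 = 1.5; e = 0 − 1.5 = -1.5
x=1: ŷ = 1.5 − 12.5·1 = -11; e = -8 − (-11) = 3
x=2: ŷ = 1.5 − 12.5·2 = -23.5; e = -25 − (-23.5) = -1.5
x=3: ŷ = 1.5 − 12.5·3 = -36; e = -36 − (-36) = 0
x=4: ŷ = 1.5 − 12.5·4 = -48.5; e = -48.5 − (-48.5) = 0
|e| > 1: x=0 (|e|=1.5), x=1 (|e|=3), x=2 (|e|=1.5) → 3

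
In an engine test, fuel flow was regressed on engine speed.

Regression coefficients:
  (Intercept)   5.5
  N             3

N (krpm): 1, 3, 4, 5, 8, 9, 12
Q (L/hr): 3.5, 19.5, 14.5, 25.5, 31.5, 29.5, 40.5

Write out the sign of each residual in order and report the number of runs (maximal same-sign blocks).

5 runs

N=1: Q̂ = 5.5 + 3·1 = 8.5; r = 3.5 − 8.5 = -5
N=3: Q̂ = 5.5 + 3·3 = 14.5; r = 19.5 − 14.5 = 5
N=4: Q̂ = 5.5 + 3·4 = 17.5; r = 14.5 − 17.5 = -3
N=5: Q̂ = 5.5 + 3·5 = 20.5; r = 25.5 − 20.5 = 5
N=8: Q̂ = 5.5 + 3·8 = 29.5; r = 31.5 − 29.5 = 2
N=9: Q̂ = 5.5 + 3·9 = 32.5; r = 29.5 − 32.5 = -3
N=12: Q̂ = 5.5 + 3·12 = 41.5; r = 40.5 − 41.5 = -1
Signs: − + − + + − −
Runs: −×1, +×1, −×1, +×2, −×2 → 5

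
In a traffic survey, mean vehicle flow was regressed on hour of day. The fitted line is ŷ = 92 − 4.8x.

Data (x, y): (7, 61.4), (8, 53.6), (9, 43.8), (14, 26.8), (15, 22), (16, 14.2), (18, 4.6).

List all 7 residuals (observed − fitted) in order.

x=7: ŷ = 92 − 4.8·7 = 58.4; r = 61.4 − 58.4 = 3
x=8: ŷ = 92 − 4.8·8 = 53.6; r = 53.6 − 53.6 = 0
x=9: ŷ = 92 − 4.8·9 = 48.8; r = 43.8 − 48.8 = -5
x=14: ŷ = 92 − 4.8·14 = 24.8; r = 26.8 − 24.8 = 2
x=15: ŷ = 92 − 4.8·15 = 20; r = 22 − 20 = 2
x=16: ŷ = 92 − 4.8·16 = 15.2; r = 14.2 − 15.2 = -1
x=18: ŷ = 92 − 4.8·18 = 5.6; r = 4.6 − 5.6 = -1

3, 0, -5, 2, 2, -1, -1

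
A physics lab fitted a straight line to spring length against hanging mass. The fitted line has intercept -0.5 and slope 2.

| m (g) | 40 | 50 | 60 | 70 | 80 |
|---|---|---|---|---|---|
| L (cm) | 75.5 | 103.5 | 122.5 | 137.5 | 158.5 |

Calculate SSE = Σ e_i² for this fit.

SSE = 46

m=40: ŷ = -0.5 + 2·40 = 79.5; e = 75.5 − 79.5 = -4
m=50: ŷ = -0.5 + 2·50 = 99.5; e = 103.5 − 99.5 = 4
m=60: ŷ = -0.5 + 2·60 = 119.5; e = 122.5 − 119.5 = 3
m=70: ŷ = -0.5 + 2·70 = 139.5; e = 137.5 − 139.5 = -2
m=80: ŷ = -0.5 + 2·80 = 159.5; e = 158.5 − 159.5 = -1
SSE = 16 + 16 + 9 + 4 + 1 = 46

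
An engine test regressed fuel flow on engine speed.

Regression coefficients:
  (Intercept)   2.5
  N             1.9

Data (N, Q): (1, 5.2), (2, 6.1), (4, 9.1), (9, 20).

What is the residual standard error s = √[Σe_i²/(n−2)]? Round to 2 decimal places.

N=1: ŷ = 2.5 + 1.9·1 = 4.4; e = 5.2 − 4.4 = 0.8
N=2: ŷ = 2.5 + 1.9·2 = 6.3; e = 6.1 − 6.3 = -0.2
N=4: ŷ = 2.5 + 1.9·4 = 10.1; e = 9.1 − 10.1 = -1
N=9: ŷ = 2.5 + 1.9·9 = 19.6; e = 20 − 19.6 = 0.4
SSE = 0.64 + 0.04 + 1 + 0.16 = 1.84
s = √(1.84/2) = √0.92 ≈ 0.96

s = 0.96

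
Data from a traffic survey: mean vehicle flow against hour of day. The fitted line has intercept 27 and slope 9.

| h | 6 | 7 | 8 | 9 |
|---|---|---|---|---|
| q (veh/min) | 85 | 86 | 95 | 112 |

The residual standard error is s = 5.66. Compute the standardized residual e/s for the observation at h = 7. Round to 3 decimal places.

q̂ = 27 + 9·7 = 90
e = 86 − 90 = -4
e/s = -4 / 5.66 = -0.707

-0.707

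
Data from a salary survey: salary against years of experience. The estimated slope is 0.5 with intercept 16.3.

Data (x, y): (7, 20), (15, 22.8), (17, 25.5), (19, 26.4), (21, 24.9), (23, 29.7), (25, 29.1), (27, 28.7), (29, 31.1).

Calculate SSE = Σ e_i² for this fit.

SSE = 10.5

x=7: ŷ = 16.3 + 0.5·7 = 19.8; e = 20 − 19.8 = 0.2
x=15: ŷ = 16.3 + 0.5·15 = 23.8; e = 22.8 − 23.8 = -1
x=17: ŷ = 16.3 + 0.5·17 = 24.8; e = 25.5 − 24.8 = 0.7
x=19: ŷ = 16.3 + 0.5·19 = 25.8; e = 26.4 − 25.8 = 0.6
x=21: ŷ = 16.3 + 0.5·21 = 26.8; e = 24.9 − 26.8 = -1.9
x=23: ŷ = 16.3 + 0.5·23 = 27.8; e = 29.7 − 27.8 = 1.9
x=25: ŷ = 16.3 + 0.5·25 = 28.8; e = 29.1 − 28.8 = 0.3
x=27: ŷ = 16.3 + 0.5·27 = 29.8; e = 28.7 − 29.8 = -1.1
x=29: ŷ = 16.3 + 0.5·29 = 30.8; e = 31.1 − 30.8 = 0.3
SSE = 0.04 + 1 + 0.49 + 0.36 + 3.61 + 3.61 + 0.09 + 1.21 + 0.09 = 10.5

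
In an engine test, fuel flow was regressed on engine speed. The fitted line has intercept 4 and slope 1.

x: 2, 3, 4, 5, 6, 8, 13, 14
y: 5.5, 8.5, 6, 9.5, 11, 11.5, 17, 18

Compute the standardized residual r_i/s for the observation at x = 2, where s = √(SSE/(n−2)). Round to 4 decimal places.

x=2: ŷ = 4 + 2 = 6; r = 5.5 − 6 = -0.5
x=3: ŷ = 4 + 3 = 7; r = 8.5 − 7 = 1.5
x=4: ŷ = 4 + 4 = 8; r = 6 − 8 = -2
x=5: ŷ = 4 + 5 = 9; r = 9.5 − 9 = 0.5
x=6: ŷ = 4 + 6 = 10; r = 11 − 10 = 1
x=8: ŷ = 4 + 8 = 12; r = 11.5 − 12 = -0.5
x=13: ŷ = 4 + 13 = 17; r = 17 − 17 = 0
x=14: ŷ = 4 + 14 = 18; r = 18 − 18 = 0
SSE = 0.25 + 2.25 + 4 + 0.25 + 1 + 0.25 + 0 + 0 = 8
s = √(8/6) = 1.1547
r/s = -0.5 / 1.1547 = -0.4330

-0.4330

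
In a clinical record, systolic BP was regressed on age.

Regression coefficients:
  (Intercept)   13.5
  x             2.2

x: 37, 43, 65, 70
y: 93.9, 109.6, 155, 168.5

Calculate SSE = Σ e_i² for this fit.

x=37: ŷ = 13.5 + 2.2·37 = 94.9; e = 93.9 − 94.9 = -1
x=43: ŷ = 13.5 + 2.2·43 = 108.1; e = 109.6 − 108.1 = 1.5
x=65: ŷ = 13.5 + 2.2·65 = 156.5; e = 155 − 156.5 = -1.5
x=70: ŷ = 13.5 + 2.2·70 = 167.5; e = 168.5 − 167.5 = 1
SSE = 1 + 2.25 + 2.25 + 1 = 6.5

SSE = 6.5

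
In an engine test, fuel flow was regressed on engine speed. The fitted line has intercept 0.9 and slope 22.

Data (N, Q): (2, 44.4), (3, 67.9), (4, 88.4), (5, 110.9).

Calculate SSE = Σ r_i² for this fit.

SSE = 1.5

N=2: Q̂ = 0.9 + 22·2 = 44.9; r = 44.4 − 44.9 = -0.5
N=3: Q̂ = 0.9 + 22·3 = 66.9; r = 67.9 − 66.9 = 1
N=4: Q̂ = 0.9 + 22·4 = 88.9; r = 88.4 − 88.9 = -0.5
N=5: Q̂ = 0.9 + 22·5 = 110.9; r = 110.9 − 110.9 = 0
SSE = 0.25 + 1 + 0.25 + 0 = 1.5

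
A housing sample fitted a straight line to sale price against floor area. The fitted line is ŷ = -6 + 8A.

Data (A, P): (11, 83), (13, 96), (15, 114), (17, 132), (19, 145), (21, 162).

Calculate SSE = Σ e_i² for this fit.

A=11: ŷ = -6 + 8·11 = 82; e = 83 − 82 = 1
A=13: ŷ = -6 + 8·13 = 98; e = 96 − 98 = -2
A=15: ŷ = -6 + 8·15 = 114; e = 114 − 114 = 0
A=17: ŷ = -6 + 8·17 = 130; e = 132 − 130 = 2
A=19: ŷ = -6 + 8·19 = 146; e = 145 − 146 = -1
A=21: ŷ = -6 + 8·21 = 162; e = 162 − 162 = 0
SSE = 1 + 4 + 0 + 4 + 1 + 0 = 10

SSE = 10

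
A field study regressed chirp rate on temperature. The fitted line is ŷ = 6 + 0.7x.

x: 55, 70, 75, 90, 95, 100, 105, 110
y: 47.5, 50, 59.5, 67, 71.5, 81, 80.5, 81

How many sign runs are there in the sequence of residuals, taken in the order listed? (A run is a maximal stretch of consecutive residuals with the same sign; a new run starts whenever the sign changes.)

6 runs

x=55: ŷ = 6 + 0.7·55 = 44.5; e = 47.5 − 44.5 = 3
x=70: ŷ = 6 + 0.7·70 = 55; e = 50 − 55 = -5
x=75: ŷ = 6 + 0.7·75 = 58.5; e = 59.5 − 58.5 = 1
x=90: ŷ = 6 + 0.7·90 = 69; e = 67 − 69 = -2
x=95: ŷ = 6 + 0.7·95 = 72.5; e = 71.5 − 72.5 = -1
x=100: ŷ = 6 + 0.7·100 = 76; e = 81 − 76 = 5
x=105: ŷ = 6 + 0.7·105 = 79.5; e = 80.5 − 79.5 = 1
x=110: ŷ = 6 + 0.7·110 = 83; e = 81 − 83 = -2
Signs: + − + − − + + −
Runs: +×1, −×1, +×1, −×2, +×2, −×1 → 6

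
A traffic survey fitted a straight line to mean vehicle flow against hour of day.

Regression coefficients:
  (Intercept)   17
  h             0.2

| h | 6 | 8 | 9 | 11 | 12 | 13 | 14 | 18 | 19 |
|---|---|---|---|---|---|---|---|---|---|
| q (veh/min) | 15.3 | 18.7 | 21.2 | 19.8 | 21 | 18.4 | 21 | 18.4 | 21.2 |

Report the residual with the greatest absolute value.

r = -2.9

h=6: ŷ = 17 + 0.2·6 = 18.2; r = 15.3 − 18.2 = -2.9
h=8: ŷ = 17 + 0.2·8 = 18.6; r = 18.7 − 18.6 = 0.1
h=9: ŷ = 17 + 0.2·9 = 18.8; r = 21.2 − 18.8 = 2.4
h=11: ŷ = 17 + 0.2·11 = 19.2; r = 19.8 − 19.2 = 0.6
h=12: ŷ = 17 + 0.2·12 = 19.4; r = 21 − 19.4 = 1.6
h=13: ŷ = 17 + 0.2·13 = 19.6; r = 18.4 − 19.6 = -1.2
h=14: ŷ = 17 + 0.2·14 = 19.8; r = 21 − 19.8 = 1.2
h=18: ŷ = 17 + 0.2·18 = 20.6; r = 18.4 − 20.6 = -2.2
h=19: ŷ = 17 + 0.2·19 = 20.8; r = 21.2 − 20.8 = 0.4
Largest |r| is 2.9 at h = 6, residual -2.9.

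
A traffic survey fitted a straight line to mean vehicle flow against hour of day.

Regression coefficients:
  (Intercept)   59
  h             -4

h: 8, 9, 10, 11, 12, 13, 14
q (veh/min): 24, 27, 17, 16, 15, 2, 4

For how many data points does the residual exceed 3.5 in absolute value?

h=8: ŷ = 59 − 4·8 = 27; e = 24 − 27 = -3
h=9: ŷ = 59 − 4·9 = 23; e = 27 − 23 = 4
h=10: ŷ = 59 − 4·10 = 19; e = 17 − 19 = -2
h=11: ŷ = 59 − 4·11 = 15; e = 16 − 15 = 1
h=12: ŷ = 59 − 4·12 = 11; e = 15 − 11 = 4
h=13: ŷ = 59 − 4·13 = 7; e = 2 − 7 = -5
h=14: ŷ = 59 − 4·14 = 3; e = 4 − 3 = 1
|e| > 3.5: h=9 (|e|=4), h=12 (|e|=4), h=13 (|e|=5) → 3

3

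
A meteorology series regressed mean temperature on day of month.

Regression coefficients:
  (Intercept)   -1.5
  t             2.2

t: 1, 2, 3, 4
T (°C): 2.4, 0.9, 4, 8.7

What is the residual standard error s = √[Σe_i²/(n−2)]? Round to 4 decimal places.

t=1: ŷ = -1.5 + 2.2·1 = 0.7; e = 2.4 − 0.7 = 1.7
t=2: ŷ = -1.5 + 2.2·2 = 2.9; e = 0.9 − 2.9 = -2
t=3: ŷ = -1.5 + 2.2·3 = 5.1; e = 4 − 5.1 = -1.1
t=4: ŷ = -1.5 + 2.2·4 = 7.3; e = 8.7 − 7.3 = 1.4
SSE = 2.89 + 4 + 1.21 + 1.96 = 10.06
s = √(10.06/2) = √5.03 ≈ 2.2428

s = 2.2428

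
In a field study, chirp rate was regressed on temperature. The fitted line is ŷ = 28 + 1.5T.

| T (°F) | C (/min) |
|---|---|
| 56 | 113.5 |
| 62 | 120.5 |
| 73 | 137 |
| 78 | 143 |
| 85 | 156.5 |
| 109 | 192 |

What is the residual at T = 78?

e = -2

ŷ = 28 + 1.5·78 = 145
e = 143 − 145 = -2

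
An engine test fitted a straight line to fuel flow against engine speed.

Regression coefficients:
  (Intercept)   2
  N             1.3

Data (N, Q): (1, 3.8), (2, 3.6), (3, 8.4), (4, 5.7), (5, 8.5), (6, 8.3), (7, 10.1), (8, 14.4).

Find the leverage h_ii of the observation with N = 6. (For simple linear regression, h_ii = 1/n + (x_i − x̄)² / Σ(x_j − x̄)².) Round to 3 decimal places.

h = 0.179

N̄ = (1 + 2 + 3 + 4 + 5 + 6 + 7 + 8)/8 = 4.5
Σ(N − N̄)² = 12.25 + 6.25 + 2.25 + 0.25 + 0.25 + 2.25 + 6.25 + 12.25 = 42
h = 1/8 + (1.5)²/42 = 0.125 + 0.0535714 = 0.179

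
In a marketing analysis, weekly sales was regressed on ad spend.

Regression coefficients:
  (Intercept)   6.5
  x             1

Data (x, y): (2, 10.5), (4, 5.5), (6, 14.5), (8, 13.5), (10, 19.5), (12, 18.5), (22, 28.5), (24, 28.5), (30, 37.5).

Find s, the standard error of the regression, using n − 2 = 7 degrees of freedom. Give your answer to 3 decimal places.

s = 2.619

x=2: ŷ = 6.5 + 2 = 8.5; e = 10.5 − 8.5 = 2
x=4: ŷ = 6.5 + 4 = 10.5; e = 5.5 − 10.5 = -5
x=6: ŷ = 6.5 + 6 = 12.5; e = 14.5 − 12.5 = 2
x=8: ŷ = 6.5 + 8 = 14.5; e = 13.5 − 14.5 = -1
x=10: ŷ = 6.5 + 10 = 16.5; e = 19.5 − 16.5 = 3
x=12: ŷ = 6.5 + 12 = 18.5; e = 18.5 − 18.5 = 0
x=22: ŷ = 6.5 + 22 = 28.5; e = 28.5 − 28.5 = 0
x=24: ŷ = 6.5 + 24 = 30.5; e = 28.5 − 30.5 = -2
x=30: ŷ = 6.5 + 30 = 36.5; e = 37.5 − 36.5 = 1
SSE = 4 + 25 + 4 + 1 + 9 + 0 + 0 + 4 + 1 = 48
s = √(48/7) = √6.85714 ≈ 2.619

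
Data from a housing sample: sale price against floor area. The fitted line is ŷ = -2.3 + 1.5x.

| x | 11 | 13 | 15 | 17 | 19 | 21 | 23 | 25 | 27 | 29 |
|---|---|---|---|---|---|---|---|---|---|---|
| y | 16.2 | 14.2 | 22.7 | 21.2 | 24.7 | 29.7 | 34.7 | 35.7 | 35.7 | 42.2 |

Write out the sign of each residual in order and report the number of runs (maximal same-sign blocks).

x=11: ŷ = -2.3 + 1.5·11 = 14.2; e = 16.2 − 14.2 = 2
x=13: ŷ = -2.3 + 1.5·13 = 17.2; e = 14.2 − 17.2 = -3
x=15: ŷ = -2.3 + 1.5·15 = 20.2; e = 22.7 − 20.2 = 2.5
x=17: ŷ = -2.3 + 1.5·17 = 23.2; e = 21.2 − 23.2 = -2
x=19: ŷ = -2.3 + 1.5·19 = 26.2; e = 24.7 − 26.2 = -1.5
x=21: ŷ = -2.3 + 1.5·21 = 29.2; e = 29.7 − 29.2 = 0.5
x=23: ŷ = -2.3 + 1.5·23 = 32.2; e = 34.7 − 32.2 = 2.5
x=25: ŷ = -2.3 + 1.5·25 = 35.2; e = 35.7 − 35.2 = 0.5
x=27: ŷ = -2.3 + 1.5·27 = 38.2; e = 35.7 − 38.2 = -2.5
x=29: ŷ = -2.3 + 1.5·29 = 41.2; e = 42.2 − 41.2 = 1
Signs: + − + − − + + + − +
Runs: +×1, −×1, +×1, −×2, +×3, −×1, +×1 → 7

7 runs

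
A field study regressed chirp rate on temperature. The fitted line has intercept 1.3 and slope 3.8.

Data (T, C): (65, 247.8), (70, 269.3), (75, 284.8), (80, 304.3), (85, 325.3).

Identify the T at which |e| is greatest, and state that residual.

T = 70, e = 2

T=65: Ĉ = 1.3 + 3.8·65 = 248.3; e = 247.8 − 248.3 = -0.5
T=70: Ĉ = 1.3 + 3.8·70 = 267.3; e = 269.3 − 267.3 = 2
T=75: Ĉ = 1.3 + 3.8·75 = 286.3; e = 284.8 − 286.3 = -1.5
T=80: Ĉ = 1.3 + 3.8·80 = 305.3; e = 304.3 − 305.3 = -1
T=85: Ĉ = 1.3 + 3.8·85 = 324.3; e = 325.3 − 324.3 = 1
Largest |e| is 2 at T = 70, residual 2.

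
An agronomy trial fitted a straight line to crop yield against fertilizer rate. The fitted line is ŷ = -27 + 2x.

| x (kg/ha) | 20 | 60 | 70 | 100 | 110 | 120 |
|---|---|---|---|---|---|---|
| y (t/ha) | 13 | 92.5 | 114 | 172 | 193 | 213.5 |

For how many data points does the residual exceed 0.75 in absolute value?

x=20: ŷ = -27 + 2·20 = 13; r = 13 − 13 = 0
x=60: ŷ = -27 + 2·60 = 93; r = 92.5 − 93 = -0.5
x=70: ŷ = -27 + 2·70 = 113; r = 114 − 113 = 1
x=100: ŷ = -27 + 2·100 = 173; r = 172 − 173 = -1
x=110: ŷ = -27 + 2·110 = 193; r = 193 − 193 = 0
x=120: ŷ = -27 + 2·120 = 213; r = 213.5 − 213 = 0.5
|r| > 0.75: x=70 (|r|=1), x=100 (|r|=1) → 2

2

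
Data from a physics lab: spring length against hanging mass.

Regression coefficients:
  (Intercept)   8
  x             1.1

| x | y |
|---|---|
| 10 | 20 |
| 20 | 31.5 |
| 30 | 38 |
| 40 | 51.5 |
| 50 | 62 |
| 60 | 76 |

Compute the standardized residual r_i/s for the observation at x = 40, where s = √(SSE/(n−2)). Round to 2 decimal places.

-0.24

x=10: ŷ = 8 + 1.1·10 = 19; r = 20 − 19 = 1
x=20: ŷ = 8 + 1.1·20 = 30; r = 31.5 − 30 = 1.5
x=30: ŷ = 8 + 1.1·30 = 41; r = 38 − 41 = -3
x=40: ŷ = 8 + 1.1·40 = 52; r = 51.5 − 52 = -0.5
x=50: ŷ = 8 + 1.1·50 = 63; r = 62 − 63 = -1
x=60: ŷ = 8 + 1.1·60 = 74; r = 76 − 74 = 2
SSE = 1 + 2.25 + 9 + 0.25 + 1 + 4 = 17.5
s = √(17.5/4) = 2.09165
r/s = -0.5 / 2.09165 = -0.24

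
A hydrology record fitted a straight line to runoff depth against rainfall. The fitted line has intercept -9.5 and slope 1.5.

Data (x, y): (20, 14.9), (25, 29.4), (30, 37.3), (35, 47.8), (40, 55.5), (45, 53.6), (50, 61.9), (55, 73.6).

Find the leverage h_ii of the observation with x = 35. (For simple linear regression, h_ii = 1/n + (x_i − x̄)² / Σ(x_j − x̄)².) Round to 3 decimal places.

x̄ = (20 + 25 + 30 + 35 + 40 + 45 + 50 + 55)/8 = 37.5
Σ(x − x̄)² = 306.25 + 156.25 + 56.25 + 6.25 + 6.25 + 56.25 + 156.25 + 306.25 = 1050
h = 1/8 + (-2.5)²/1050 = 0.125 + 0.00595238 = 0.131

h = 0.131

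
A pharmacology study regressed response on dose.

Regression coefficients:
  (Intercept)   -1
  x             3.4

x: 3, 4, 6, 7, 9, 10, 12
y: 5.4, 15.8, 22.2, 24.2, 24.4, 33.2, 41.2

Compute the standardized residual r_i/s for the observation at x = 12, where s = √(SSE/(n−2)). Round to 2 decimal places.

0.39

x=3: ŷ = -1 + 3.4·3 = 9.2; r = 5.4 − 9.2 = -3.8
x=4: ŷ = -1 + 3.4·4 = 12.6; r = 15.8 − 12.6 = 3.2
x=6: ŷ = -1 + 3.4·6 = 19.4; r = 22.2 − 19.4 = 2.8
x=7: ŷ = -1 + 3.4·7 = 22.8; r = 24.2 − 22.8 = 1.4
x=9: ŷ = -1 + 3.4·9 = 29.6; r = 24.4 − 29.6 = -5.2
x=10: ŷ = -1 + 3.4·10 = 33; r = 33.2 − 33 = 0.2
x=12: ŷ = -1 + 3.4·12 = 39.8; r = 41.2 − 39.8 = 1.4
SSE = 14.44 + 10.24 + 7.84 + 1.96 + 27.04 + 0.04 + 1.96 = 63.52
s = √(63.52/5) = 3.56427
r/s = 1.4 / 3.56427 = 0.39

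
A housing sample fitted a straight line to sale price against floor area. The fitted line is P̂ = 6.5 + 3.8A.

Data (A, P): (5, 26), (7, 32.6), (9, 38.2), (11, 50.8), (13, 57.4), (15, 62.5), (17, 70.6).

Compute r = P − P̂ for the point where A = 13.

r = 1.5

P̂ = 6.5 + 3.8·13 = 55.9
r = 57.4 − 55.9 = 1.5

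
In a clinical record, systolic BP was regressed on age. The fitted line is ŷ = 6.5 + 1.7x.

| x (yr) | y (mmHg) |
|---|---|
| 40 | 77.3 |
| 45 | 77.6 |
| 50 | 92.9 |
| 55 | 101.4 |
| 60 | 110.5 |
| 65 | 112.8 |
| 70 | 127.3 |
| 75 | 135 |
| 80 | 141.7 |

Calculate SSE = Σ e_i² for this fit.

x=40: ŷ = 6.5 + 1.7·40 = 74.5; e = 77.3 − 74.5 = 2.8
x=45: ŷ = 6.5 + 1.7·45 = 83; e = 77.6 − 83 = -5.4
x=50: ŷ = 6.5 + 1.7·50 = 91.5; e = 92.9 − 91.5 = 1.4
x=55: ŷ = 6.5 + 1.7·55 = 100; e = 101.4 − 100 = 1.4
x=60: ŷ = 6.5 + 1.7·60 = 108.5; e = 110.5 − 108.5 = 2
x=65: ŷ = 6.5 + 1.7·65 = 117; e = 112.8 − 117 = -4.2
x=70: ŷ = 6.5 + 1.7·70 = 125.5; e = 127.3 − 125.5 = 1.8
x=75: ŷ = 6.5 + 1.7·75 = 134; e = 135 − 134 = 1
x=80: ŷ = 6.5 + 1.7·80 = 142.5; e = 141.7 − 142.5 = -0.8
SSE = 7.84 + 29.16 + 1.96 + 1.96 + 4 + 17.64 + 3.24 + 1 + 0.64 = 67.44

SSE = 67.44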